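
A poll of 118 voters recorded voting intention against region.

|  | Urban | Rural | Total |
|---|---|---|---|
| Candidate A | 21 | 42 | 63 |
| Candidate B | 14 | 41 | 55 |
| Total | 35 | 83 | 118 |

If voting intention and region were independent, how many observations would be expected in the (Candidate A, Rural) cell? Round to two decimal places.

44.31

Row total (Candidate A) = 63; column total (Rural) = 83; grand total N = 118.
Expected count = (row total × column total) / N = 63 × 83 / 118 = 44.31.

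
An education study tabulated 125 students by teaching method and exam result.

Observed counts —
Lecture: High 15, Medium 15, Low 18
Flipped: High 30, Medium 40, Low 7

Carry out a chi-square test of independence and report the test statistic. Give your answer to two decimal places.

15.30

Row totals: 48, 77. Column totals: 45, 55, 25. Grand total N = 125.
Expected counts (row total × column total / N):
  Lecture, High: 48×45/125 = 17.280
  Lecture, Medium: 48×55/125 = 21.120
  Lecture, Low: 48×25/125 = 9.600
  Flipped, High: 77×45/125 = 27.720
  Flipped, Medium: 77×55/125 = 33.880
  Flipped, Low: 77×25/125 = 15.400
Contributions (O − E)²/E:
  (15 − 17.280)²/17.280 = 0.3008
  (15 − 21.120)²/21.120 = 1.7734
  (18 − 9.600)²/9.600 = 7.3500
  (30 − 27.720)²/27.720 = 0.1875
  (40 − 33.880)²/33.880 = 1.1055
  (7 − 15.400)²/15.400 = 4.5818
χ² = 0.3008 + 1.7734 + 7.3500 + 0.1875 + 1.1055 + 4.5818 = 15.30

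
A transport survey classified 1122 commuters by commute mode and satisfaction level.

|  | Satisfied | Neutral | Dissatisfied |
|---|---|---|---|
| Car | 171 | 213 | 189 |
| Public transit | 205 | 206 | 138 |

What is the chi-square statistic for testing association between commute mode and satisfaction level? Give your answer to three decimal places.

Row totals: 573, 549. Column totals: 376, 419, 327. Grand total N = 1122.
Expected counts (row total × column total / N):
  Car, Satisfied: 573×376/1122 = 192.0214
  Car, Neutral: 573×419/1122 = 213.9813
  Car, Dissatisfied: 573×327/1122 = 166.9973
  Public transit, Satisfied: 549×376/1122 = 183.9786
  Public transit, Neutral: 549×419/1122 = 205.0187
  Public transit, Dissatisfied: 549×327/1122 = 160.0027
Contributions (O − E)²/E:
  (171 − 192.0214)²/192.0214 = 2.3013
  (213 − 213.9813)²/213.9813 = 0.0045
  (189 − 166.9973)²/166.9973 = 2.8990
  (205 − 183.9786)²/183.9786 = 2.4019
  (206 − 205.0187)²/205.0187 = 0.0047
  (138 − 160.0027)²/160.0027 = 3.0257
χ² = 2.3013 + 0.0045 + 2.8990 + 2.4019 + 0.0047 + 3.0257 = 10.637

10.637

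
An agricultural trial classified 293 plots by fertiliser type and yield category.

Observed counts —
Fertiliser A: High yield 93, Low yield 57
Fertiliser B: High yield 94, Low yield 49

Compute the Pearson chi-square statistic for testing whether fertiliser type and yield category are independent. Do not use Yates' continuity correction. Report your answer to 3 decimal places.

0.442

Row totals: 150, 143. Column totals: 187, 106. Grand total N = 293.
Expected counts (row total × column total / N):
  Fertiliser A, High yield: 150×187/293 = 95.7338
  Fertiliser A, Low yield: 150×106/293 = 54.2662
  Fertiliser B, High yield: 143×187/293 = 91.2662
  Fertiliser B, Low yield: 143×106/293 = 51.7338
Contributions (O − E)²/E:
  (93 − 95.7338)²/95.7338 = 0.0781
  (57 − 54.2662)²/54.2662 = 0.1377
  (94 − 91.2662)²/91.2662 = 0.0819
  (49 − 51.7338)²/51.7338 = 0.1445
χ² = 0.0781 + 0.1377 + 0.0819 + 0.1445 = 0.442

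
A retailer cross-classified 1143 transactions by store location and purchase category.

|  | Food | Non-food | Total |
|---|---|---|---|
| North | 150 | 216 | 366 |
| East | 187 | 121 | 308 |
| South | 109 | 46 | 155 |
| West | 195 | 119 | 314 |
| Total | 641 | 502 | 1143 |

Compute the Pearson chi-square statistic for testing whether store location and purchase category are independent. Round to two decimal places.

Grand total N = 1143.
Expected counts (row total × column total / N):
  North, Food: 366×641/1143 = 205.255
  North, Non-food: 366×502/1143 = 160.745
  East, Food: 308×641/1143 = 172.728
  East, Non-food: 308×502/1143 = 135.272
  South, Food: 155×641/1143 = 86.925
  South, Non-food: 155×502/1143 = 68.075
  West, Food: 314×641/1143 = 176.093
  West, Non-food: 314×502/1143 = 137.907
Contributions (O − E)²/E:
  (150 − 205.255)²/205.255 = 14.8747
  (216 − 160.745)²/160.745 = 18.9935
  (187 − 172.728)²/172.728 = 1.1793
  (121 − 135.272)²/135.272 = 1.5058
  (109 − 86.925)²/86.925 = 5.6060
  (46 − 68.075)²/68.075 = 7.1584
  (195 − 176.093)²/176.093 = 2.0300
  (119 − 137.907)²/137.907 = 2.5921
χ² = 14.8747 + 18.9935 + 1.1793 + 1.5058 + 5.6060 + 7.1584 + 2.0300 + 2.5921 = 53.94

53.94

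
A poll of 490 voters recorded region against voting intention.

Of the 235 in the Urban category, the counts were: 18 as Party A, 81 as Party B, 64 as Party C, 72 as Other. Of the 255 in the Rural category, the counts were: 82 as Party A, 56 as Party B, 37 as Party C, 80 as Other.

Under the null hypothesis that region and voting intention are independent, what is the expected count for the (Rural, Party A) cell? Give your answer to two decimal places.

Row total (Rural) = 255; column total (Party A) = 100; grand total N = 490.
Expected count = (row total × column total) / N = 255 × 100 / 490 = 52.04.

52.04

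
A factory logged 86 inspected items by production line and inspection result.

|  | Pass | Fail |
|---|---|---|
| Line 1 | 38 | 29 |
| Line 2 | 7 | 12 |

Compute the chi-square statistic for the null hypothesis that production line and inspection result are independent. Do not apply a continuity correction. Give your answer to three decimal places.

2.344

Row totals: 67, 19. Column totals: 45, 41. Grand total N = 86.
Expected counts (row total × column total / N):
  Line 1, Pass: 67×45/86 = 35.0581
  Line 1, Fail: 67×41/86 = 31.9419
  Line 2, Pass: 19×45/86 = 9.9419
  Line 2, Fail: 19×41/86 = 9.0581
Contributions (O − E)²/E:
  (38 − 35.0581)²/35.0581 = 0.2469
  (29 − 31.9419)²/31.9419 = 0.2710
  (7 − 9.9419)²/9.9419 = 0.8705
  (12 − 9.0581)²/9.0581 = 0.9555
χ² = 0.2469 + 0.2710 + 0.8705 + 0.9555 = 2.344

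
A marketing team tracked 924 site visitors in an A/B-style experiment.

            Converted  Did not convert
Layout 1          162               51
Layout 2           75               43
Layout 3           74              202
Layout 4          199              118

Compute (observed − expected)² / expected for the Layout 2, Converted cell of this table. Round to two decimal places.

1.50

Row total (Layout 2) = 118; column total (Converted) = 510; N = 924.
Expected count E = 118 × 510 / 924 = 65.130.
Contribution = (O − E)²/E = (75 − 65.130)² / 65.130 = 1.50.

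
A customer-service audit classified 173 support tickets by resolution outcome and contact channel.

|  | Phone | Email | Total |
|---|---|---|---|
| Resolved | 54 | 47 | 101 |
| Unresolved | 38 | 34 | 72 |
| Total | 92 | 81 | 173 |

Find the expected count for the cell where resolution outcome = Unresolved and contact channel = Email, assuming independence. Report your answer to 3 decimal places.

33.711

Row total (Unresolved) = 72; column total (Email) = 81; grand total N = 173.
Expected count = (row total × column total) / N = 72 × 81 / 173 = 33.711.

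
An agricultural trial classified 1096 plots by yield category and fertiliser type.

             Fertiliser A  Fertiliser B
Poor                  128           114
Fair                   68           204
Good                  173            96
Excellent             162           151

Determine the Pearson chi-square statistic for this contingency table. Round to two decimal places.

Row totals: 242, 272, 269, 313. Column totals: 531, 565. Grand total N = 1096.
Expected counts (row total × column total / N):
  Poor, Fertiliser A: 242×531/1096 = 117.246
  Poor, Fertiliser B: 242×565/1096 = 124.754
  Fair, Fertiliser A: 272×531/1096 = 131.781
  Fair, Fertiliser B: 272×565/1096 = 140.219
  Good, Fertiliser A: 269×531/1096 = 130.328
  Good, Fertiliser B: 269×565/1096 = 138.672
  Excellent, Fertiliser A: 313×531/1096 = 151.645
  Excellent, Fertiliser B: 313×565/1096 = 161.355
Contributions (O − E)²/E:
  (128 − 117.246)²/117.246 = 0.9864
  (114 − 124.754)²/124.754 = 0.9270
  (68 − 131.781)²/131.781 = 30.8695
  (204 − 140.219)²/140.219 = 29.0119
  (173 − 130.328)²/130.328 = 13.9717
  (96 − 138.672)²/138.672 = 13.1310
  (162 − 151.645)²/151.645 = 0.7071
  (151 − 161.355)²/161.355 = 0.6645
χ² = 0.9864 + 0.9270 + 30.8695 + 29.0119 + 13.9717 + 13.1310 + 0.7071 + 0.6645 = 90.27

90.27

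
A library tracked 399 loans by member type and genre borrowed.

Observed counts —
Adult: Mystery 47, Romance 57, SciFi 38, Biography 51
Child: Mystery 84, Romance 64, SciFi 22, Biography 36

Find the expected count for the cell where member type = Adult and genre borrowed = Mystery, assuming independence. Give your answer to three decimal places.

63.366

Row total (Adult) = 193; column total (Mystery) = 131; grand total N = 399.
Expected count = (row total × column total) / N = 193 × 131 / 399 = 63.366.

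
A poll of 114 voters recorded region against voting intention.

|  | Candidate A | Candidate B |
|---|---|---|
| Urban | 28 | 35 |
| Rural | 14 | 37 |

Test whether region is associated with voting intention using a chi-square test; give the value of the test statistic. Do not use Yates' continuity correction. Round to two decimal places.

3.50

Row totals: 63, 51. Column totals: 42, 72. Grand total N = 114.
Expected counts (row total × column total / N):
  Urban, Candidate A: 63×42/114 = 23.211
  Urban, Candidate B: 63×72/114 = 39.789
  Rural, Candidate A: 51×42/114 = 18.789
  Rural, Candidate B: 51×72/114 = 32.211
Contributions (O − E)²/E:
  (28 − 23.211)²/23.211 = 0.9881
  (35 − 39.789)²/39.789 = 0.5764
  (14 − 18.789)²/18.789 = 1.2206
  (37 − 32.211)²/32.211 = 0.7120
χ² = 0.9881 + 0.5764 + 1.2206 + 0.7120 = 3.50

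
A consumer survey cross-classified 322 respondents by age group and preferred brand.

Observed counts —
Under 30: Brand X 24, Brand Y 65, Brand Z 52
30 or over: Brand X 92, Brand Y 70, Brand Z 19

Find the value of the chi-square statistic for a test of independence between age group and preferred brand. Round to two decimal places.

51.21

Row totals: 141, 181. Column totals: 116, 135, 71. Grand total N = 322.
Expected counts (row total × column total / N):
  Under 30, Brand X: 141×116/322 = 50.795
  Under 30, Brand Y: 141×135/322 = 59.115
  Under 30, Brand Z: 141×71/322 = 31.090
  30 or over, Brand X: 181×116/322 = 65.205
  30 or over, Brand Y: 181×135/322 = 75.885
  30 or over, Brand Z: 181×71/322 = 39.910
Contributions (O − E)²/E:
  (24 − 50.795)²/50.795 = 14.1347
  (65 − 59.115)²/59.115 = 0.5859
  (52 − 31.090)²/31.090 = 14.0633
  (92 − 65.205)²/65.205 = 11.0110
  (70 − 75.885)²/75.885 = 0.4564
  (19 − 39.910)²/39.910 = 10.9554
χ² = 14.1347 + 0.5859 + 14.0633 + 11.0110 + 0.4564 + 10.9554 = 51.21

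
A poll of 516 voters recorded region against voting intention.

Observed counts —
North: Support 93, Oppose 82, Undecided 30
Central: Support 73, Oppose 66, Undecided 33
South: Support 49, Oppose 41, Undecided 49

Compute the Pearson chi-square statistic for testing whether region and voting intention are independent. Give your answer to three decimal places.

21.757

Row totals: 205, 172, 139. Column totals: 215, 189, 112. Grand total N = 516.
Expected counts (row total × column total / N):
  North, Support: 205×215/516 = 85.41667
  North, Oppose: 205×189/516 = 75.08721
  North, Undecided: 205×112/516 = 44.49612
  Central, Support: 172×215/516 = 71.66667
  Central, Oppose: 172×189/516 = 63.00000
  Central, Undecided: 172×112/516 = 37.33333
  South, Support: 139×215/516 = 57.91667
  South, Oppose: 139×189/516 = 50.91279
  South, Undecided: 139×112/516 = 30.17054
Contributions (O − E)²/E:
  (93 − 85.41667)²/85.41667 = 0.6733
  (82 − 75.08721)²/75.08721 = 0.6364
  (30 − 44.49612)²/44.49612 = 4.7226
  (73 − 71.66667)²/71.66667 = 0.0248
  (66 − 63.00000)²/63.00000 = 0.1429
  (33 − 37.33333)²/37.33333 = 0.5030
  (49 − 57.91667)²/57.91667 = 1.3728
  (41 − 50.91279)²/50.91279 = 1.9300
  (49 − 30.17054)²/30.17054 = 11.7515
χ² = 0.6733 + 0.6364 + 4.7226 + 0.0248 + 0.1429 + 0.5030 + 1.3728 + 1.9300 + 11.7515 = 21.757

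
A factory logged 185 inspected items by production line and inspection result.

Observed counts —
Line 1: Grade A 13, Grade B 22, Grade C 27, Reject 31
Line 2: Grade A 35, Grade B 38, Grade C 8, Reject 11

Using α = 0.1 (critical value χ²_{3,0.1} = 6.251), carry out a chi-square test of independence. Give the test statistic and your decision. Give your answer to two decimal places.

Row totals: 93, 92. Column totals: 48, 60, 35, 42. Grand total N = 185.
Expected counts (row total × column total / N):
  Line 1, Grade A: 93×48/185 = 24.130
  Line 1, Grade B: 93×60/185 = 30.162
  Line 1, Grade C: 93×35/185 = 17.595
  Line 1, Reject: 93×42/185 = 21.114
  Line 2, Grade A: 92×48/185 = 23.870
  Line 2, Grade B: 92×60/185 = 29.838
  Line 2, Grade C: 92×35/185 = 17.405
  Line 2, Reject: 92×42/185 = 20.886
Contributions (O − E)²/E:
  (13 − 24.130)²/24.130 = 5.1337
  (22 − 30.162)²/30.162 = 2.2087
  (27 − 17.595)²/17.595 = 5.0272
  (31 − 21.114)²/21.114 = 4.6288
  (35 − 23.870)²/23.870 = 5.1896
  (38 − 29.838)²/29.838 = 2.2327
  (8 − 17.405)²/17.405 = 5.0821
  (11 − 20.886)²/20.886 = 4.6794
χ² = 5.1337 + 2.2087 + 5.0272 + 4.6288 + 5.1896 + 2.2327 + 5.0821 + 4.6794 = 34.18
df = (2−1)(4−1) = 3. Since 34.18 > 6.251, reject the null hypothesis of independence at α = 0.1.

34.18; reject H₀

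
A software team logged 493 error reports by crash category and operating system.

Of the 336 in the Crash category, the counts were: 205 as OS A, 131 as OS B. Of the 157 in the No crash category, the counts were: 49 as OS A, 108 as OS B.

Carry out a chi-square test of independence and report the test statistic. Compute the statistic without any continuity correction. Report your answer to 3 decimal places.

Row totals: 336, 157. Column totals: 254, 239. Grand total N = 493.
Expected counts (row total × column total / N):
  Crash, OS A: 336×254/493 = 173.1116
  Crash, OS B: 336×239/493 = 162.8884
  No crash, OS A: 157×254/493 = 80.8884
  No crash, OS B: 157×239/493 = 76.1116
Contributions (O − E)²/E:
  (205 − 173.1116)²/173.1116 = 5.8741
  (131 − 162.8884)²/162.8884 = 6.2427
  (49 − 80.8884)²/80.8884 = 12.5713
  (108 − 76.1116)²/76.1116 = 13.3603
χ² = 5.8741 + 6.2427 + 12.5713 + 13.3603 = 38.048

38.048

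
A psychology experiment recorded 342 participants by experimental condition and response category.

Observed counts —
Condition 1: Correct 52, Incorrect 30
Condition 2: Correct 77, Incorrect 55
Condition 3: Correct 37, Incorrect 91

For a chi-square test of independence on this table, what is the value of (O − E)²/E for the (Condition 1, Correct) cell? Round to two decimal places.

3.74

Row total (Condition 1) = 82; column total (Correct) = 166; N = 342.
Expected count E = 82 × 166 / 342 = 39.801.
Contribution = (O − E)²/E = (52 − 39.801)² / 39.801 = 3.74.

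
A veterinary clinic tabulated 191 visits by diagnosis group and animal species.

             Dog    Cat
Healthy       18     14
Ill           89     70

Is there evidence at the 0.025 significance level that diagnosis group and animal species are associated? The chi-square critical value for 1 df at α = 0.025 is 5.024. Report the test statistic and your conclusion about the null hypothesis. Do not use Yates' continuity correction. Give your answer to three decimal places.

Row totals: 32, 159. Column totals: 107, 84. Grand total N = 191.
Expected counts (row total × column total / N):
  Healthy, Dog: 32×107/191 = 17.9267
  Healthy, Cat: 32×84/191 = 14.0733
  Ill, Dog: 159×107/191 = 89.0733
  Ill, Cat: 159×84/191 = 69.9267
Contributions (O − E)²/E:
  (18 − 17.9267)²/17.9267 = 0.0003
  (14 − 14.0733)²/14.0733 = 0.0004
  (89 − 89.0733)²/89.0733 = 0.0001
  (70 − 69.9267)²/69.9267 = 0.0001
χ² = 0.0003 + 0.0004 + 0.0001 + 0.0001 = 0.001
df = (2−1)(2−1) = 1. Since 0.001 < 5.024, fail to reject the null hypothesis of independence at α = 0.025.

0.001; fail to reject H₀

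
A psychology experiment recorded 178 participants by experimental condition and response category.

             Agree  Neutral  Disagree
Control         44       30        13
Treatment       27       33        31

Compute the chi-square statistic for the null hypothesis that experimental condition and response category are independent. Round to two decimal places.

Row totals: 87, 91. Column totals: 71, 63, 44. Grand total N = 178.
Expected counts (row total × column total / N):
  Control, Agree: 87×71/178 = 34.702
  Control, Neutral: 87×63/178 = 30.792
  Control, Disagree: 87×44/178 = 21.506
  Treatment, Agree: 91×71/178 = 36.298
  Treatment, Neutral: 91×63/178 = 32.208
  Treatment, Disagree: 91×44/178 = 22.494
Contributions (O − E)²/E:
  (44 − 34.702)²/34.702 = 2.4913
  (30 − 30.792)²/30.792 = 0.0204
  (13 − 21.506)²/21.506 = 3.3643
  (27 − 36.298)²/36.298 = 2.3818
  (33 − 32.208)²/32.208 = 0.0195
  (31 − 22.494)²/22.494 = 3.2165
χ² = 2.4913 + 0.0204 + 3.3643 + 2.3818 + 0.0195 + 3.2165 = 11.49

11.49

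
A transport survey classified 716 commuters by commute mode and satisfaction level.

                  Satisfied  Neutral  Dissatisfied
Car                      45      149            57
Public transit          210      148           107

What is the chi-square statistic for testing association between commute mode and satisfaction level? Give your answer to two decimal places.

Row totals: 251, 465. Column totals: 255, 297, 164. Grand total N = 716.
Expected counts (row total × column total / N):
  Car, Satisfied: 251×255/716 = 89.3925
  Car, Neutral: 251×297/716 = 104.1159
  Car, Dissatisfied: 251×164/716 = 57.4916
  Public transit, Satisfied: 465×255/716 = 165.6075
  Public transit, Neutral: 465×297/716 = 192.8841
  Public transit, Dissatisfied: 465×164/716 = 106.5084
Contributions (O − E)²/E:
  (45 − 89.3925)²/89.3925 = 22.0454
  (149 − 104.1159)²/104.1159 = 19.3494
  (57 − 57.4916)²/57.4916 = 0.0042
  (210 − 165.6075)²/165.6075 = 11.8998
  (148 − 192.8841)²/192.8841 = 10.4445
  (107 − 106.5084)²/106.5084 = 0.0023
χ² = 22.0454 + 19.3494 + 0.0042 + 11.8998 + 10.4445 + 0.0023 = 63.75

63.75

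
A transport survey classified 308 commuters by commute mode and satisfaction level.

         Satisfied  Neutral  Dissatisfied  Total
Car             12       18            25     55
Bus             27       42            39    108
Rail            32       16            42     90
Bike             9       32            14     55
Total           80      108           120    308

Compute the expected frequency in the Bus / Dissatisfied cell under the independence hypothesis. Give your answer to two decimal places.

42.08

Row total (Bus) = 108; column total (Dissatisfied) = 120; grand total N = 308.
Expected count = (row total × column total) / N = 108 × 120 / 308 = 42.08.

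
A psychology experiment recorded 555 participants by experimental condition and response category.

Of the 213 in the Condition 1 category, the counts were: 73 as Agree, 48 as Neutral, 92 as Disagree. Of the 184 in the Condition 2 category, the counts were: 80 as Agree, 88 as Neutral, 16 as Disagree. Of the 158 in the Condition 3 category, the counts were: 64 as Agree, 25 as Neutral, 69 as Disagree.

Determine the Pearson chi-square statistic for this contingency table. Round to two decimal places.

83.70

Row totals: 213, 184, 158. Column totals: 217, 161, 177. Grand total N = 555.
Expected counts (row total × column total / N):
  Condition 1, Agree: 213×217/555 = 83.281
  Condition 1, Neutral: 213×161/555 = 61.789
  Condition 1, Disagree: 213×177/555 = 67.930
  Condition 2, Agree: 184×217/555 = 71.942
  Condition 2, Neutral: 184×161/555 = 53.377
  Condition 2, Disagree: 184×177/555 = 58.681
  Condition 3, Agree: 158×217/555 = 61.777
  Condition 3, Neutral: 158×161/555 = 45.834
  Condition 3, Disagree: 158×177/555 = 50.389
Contributions (O − E)²/E:
  (73 − 83.281)²/83.281 = 1.2692
  (48 − 61.789)²/61.789 = 3.0772
  (92 − 67.930)²/67.930 = 8.5289
  (80 − 71.942)²/71.942 = 0.9026
  (88 − 53.377)²/53.377 = 22.4582
  (16 − 58.681)²/58.681 = 31.0436
  (64 − 61.777)²/61.777 = 0.0800
  (25 − 45.834)²/45.834 = 9.4702
  (69 − 50.389)²/50.389 = 6.8739
χ² = 1.2692 + 3.0772 + 8.5289 + 0.9026 + 22.4582 + 31.0436 + 0.0800 + 9.4702 + 6.8739 = 83.70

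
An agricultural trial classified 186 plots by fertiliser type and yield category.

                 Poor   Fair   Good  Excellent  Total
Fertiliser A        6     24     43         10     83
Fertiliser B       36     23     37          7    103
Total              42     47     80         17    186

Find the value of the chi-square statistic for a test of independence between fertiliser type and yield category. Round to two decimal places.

20.52

Grand total N = 186.
Expected counts (row total × column total / N):
  Fertiliser A, Poor: 83×42/186 = 18.742
  Fertiliser A, Fair: 83×47/186 = 20.973
  Fertiliser A, Good: 83×80/186 = 35.699
  Fertiliser A, Excellent: 83×17/186 = 7.586
  Fertiliser B, Poor: 103×42/186 = 23.258
  Fertiliser B, Fair: 103×47/186 = 26.027
  Fertiliser B, Good: 103×80/186 = 44.301
  Fertiliser B, Excellent: 103×17/186 = 9.414
Contributions (O − E)²/E:
  (6 − 18.742)²/18.742 = 8.6628
  (24 − 20.973)²/20.973 = 0.4369
  (43 − 35.699)²/35.699 = 1.4932
  (10 − 7.586)²/7.586 = 0.7682
  (36 − 23.258)²/23.258 = 6.9808
  (23 − 26.027)²/26.027 = 0.3520
  (37 − 44.301)²/44.301 = 1.2032
  (7 − 9.414)²/9.414 = 0.6190
χ² = 8.6628 + 0.4369 + 1.4932 + 0.7682 + 6.9808 + 0.3520 + 1.2032 + 0.6190 = 20.52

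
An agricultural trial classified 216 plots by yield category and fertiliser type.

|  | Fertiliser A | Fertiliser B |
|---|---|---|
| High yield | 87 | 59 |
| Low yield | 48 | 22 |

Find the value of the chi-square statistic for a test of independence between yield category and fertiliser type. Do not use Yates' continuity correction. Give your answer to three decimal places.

Row totals: 146, 70. Column totals: 135, 81. Grand total N = 216.
Expected counts (row total × column total / N):
  High yield, Fertiliser A: 146×135/216 = 91.2500
  High yield, Fertiliser B: 146×81/216 = 54.7500
  Low yield, Fertiliser A: 70×135/216 = 43.7500
  Low yield, Fertiliser B: 70×81/216 = 26.2500
Contributions (O − E)²/E:
  (87 − 91.2500)²/91.2500 = 0.1979
  (59 − 54.7500)²/54.7500 = 0.3299
  (48 − 43.7500)²/43.7500 = 0.4129
  (22 − 26.2500)²/26.2500 = 0.6881
χ² = 0.1979 + 0.3299 + 0.4129 + 0.6881 = 1.629

1.629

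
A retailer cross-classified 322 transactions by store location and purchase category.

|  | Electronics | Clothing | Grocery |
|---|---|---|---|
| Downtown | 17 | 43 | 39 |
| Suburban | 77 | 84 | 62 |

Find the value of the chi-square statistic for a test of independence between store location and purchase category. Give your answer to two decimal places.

10.59

Row totals: 99, 223. Column totals: 94, 127, 101. Grand total N = 322.
Expected counts (row total × column total / N):
  Downtown, Electronics: 99×94/322 = 28.901
  Downtown, Clothing: 99×127/322 = 39.047
  Downtown, Grocery: 99×101/322 = 31.053
  Suburban, Electronics: 223×94/322 = 65.099
  Suburban, Clothing: 223×127/322 = 87.953
  Suburban, Grocery: 223×101/322 = 69.947
Contributions (O − E)²/E:
  (17 − 28.901)²/28.901 = 4.9007
  (43 − 39.047)²/39.047 = 0.4002
  (39 − 31.053)²/31.053 = 2.0338
  (77 − 65.099)²/65.099 = 2.1757
  (84 − 87.953)²/87.953 = 0.1777
  (62 − 69.947)²/69.947 = 0.9029
χ² = 4.9007 + 0.4002 + 2.0338 + 2.1757 + 0.1777 + 0.9029 = 10.59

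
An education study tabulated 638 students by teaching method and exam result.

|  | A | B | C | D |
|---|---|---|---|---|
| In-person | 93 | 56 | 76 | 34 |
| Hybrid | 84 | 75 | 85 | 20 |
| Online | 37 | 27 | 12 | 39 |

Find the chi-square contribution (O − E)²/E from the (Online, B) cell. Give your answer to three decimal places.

0.077

Row total (Online) = 115; column total (B) = 158; N = 638.
Expected count E = 115 × 158 / 638 = 28.4796.
Contribution = (O − E)²/E = (27 − 28.4796)² / 28.4796 = 0.077.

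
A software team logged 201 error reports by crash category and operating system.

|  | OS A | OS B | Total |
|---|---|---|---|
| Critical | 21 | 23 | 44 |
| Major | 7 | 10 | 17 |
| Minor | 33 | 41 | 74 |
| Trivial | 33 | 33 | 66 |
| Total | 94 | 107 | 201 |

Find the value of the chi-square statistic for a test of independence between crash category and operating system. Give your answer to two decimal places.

Grand total N = 201.
Expected counts (row total × column total / N):
  Critical, OS A: 44×94/201 = 20.577
  Critical, OS B: 44×107/201 = 23.423
  Major, OS A: 17×94/201 = 7.950
  Major, OS B: 17×107/201 = 9.050
  Minor, OS A: 74×94/201 = 34.607
  Minor, OS B: 74×107/201 = 39.393
  Trivial, OS A: 66×94/201 = 30.866
  Trivial, OS B: 66×107/201 = 35.134
Contributions (O − E)²/E:
  (21 − 20.577)²/20.577 = 0.0087
  (23 − 23.423)²/23.423 = 0.0076
  (7 − 7.950)²/7.950 = 0.1135
  (10 − 9.050)²/9.050 = 0.0997
  (33 − 34.607)²/34.607 = 0.0746
  (41 − 39.393)²/39.393 = 0.0656
  (33 − 30.866)²/30.866 = 0.1475
  (33 − 35.134)²/35.134 = 0.1296
χ² = 0.0087 + 0.0076 + 0.1135 + 0.0997 + 0.0746 + 0.0656 + 0.1475 + 0.1296 = 0.65

0.65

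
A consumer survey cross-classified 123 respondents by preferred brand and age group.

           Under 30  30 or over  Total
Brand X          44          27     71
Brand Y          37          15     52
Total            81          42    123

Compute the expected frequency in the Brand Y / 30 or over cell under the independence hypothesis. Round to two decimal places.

17.76

Row total (Brand Y) = 52; column total (30 or over) = 42; grand total N = 123.
Expected count = (row total × column total) / N = 52 × 42 / 123 = 17.76.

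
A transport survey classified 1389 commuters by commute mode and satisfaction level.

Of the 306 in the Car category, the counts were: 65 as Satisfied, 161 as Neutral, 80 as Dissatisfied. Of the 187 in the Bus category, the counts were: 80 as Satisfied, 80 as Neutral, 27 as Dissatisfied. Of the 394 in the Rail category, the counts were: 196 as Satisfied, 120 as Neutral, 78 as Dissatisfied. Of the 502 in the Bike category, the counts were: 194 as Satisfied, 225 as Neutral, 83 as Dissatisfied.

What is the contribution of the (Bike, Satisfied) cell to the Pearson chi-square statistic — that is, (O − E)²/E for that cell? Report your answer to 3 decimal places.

Row total (Bike) = 502; column total (Satisfied) = 535; N = 1389.
Expected count E = 502 × 535 / 1389 = 193.3549.
Contribution = (O − E)²/E = (194 − 193.3549)² / 193.3549 = 0.002.

0.002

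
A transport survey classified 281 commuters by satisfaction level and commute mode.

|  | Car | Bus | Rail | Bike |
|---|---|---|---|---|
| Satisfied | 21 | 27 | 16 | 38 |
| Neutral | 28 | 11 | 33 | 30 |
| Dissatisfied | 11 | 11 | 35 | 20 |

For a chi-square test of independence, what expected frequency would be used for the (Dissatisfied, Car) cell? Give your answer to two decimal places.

16.44

Row total (Dissatisfied) = 77; column total (Car) = 60; grand total N = 281.
Expected count = (row total × column total) / N = 77 × 60 / 281 = 16.44.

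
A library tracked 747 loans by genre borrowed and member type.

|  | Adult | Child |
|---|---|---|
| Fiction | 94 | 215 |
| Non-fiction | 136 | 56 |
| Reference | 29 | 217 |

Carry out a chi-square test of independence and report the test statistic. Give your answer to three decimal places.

170.181

Row totals: 309, 192, 246. Column totals: 259, 488. Grand total N = 747.
Expected counts (row total × column total / N):
  Fiction, Adult: 309×259/747 = 107.1365
  Fiction, Child: 309×488/747 = 201.8635
  Non-fiction, Adult: 192×259/747 = 66.5703
  Non-fiction, Child: 192×488/747 = 125.4297
  Reference, Adult: 246×259/747 = 85.2932
  Reference, Child: 246×488/747 = 160.7068
Contributions (O − E)²/E:
  (94 − 107.1365)²/107.1365 = 1.6107
  (215 − 201.8635)²/201.8635 = 0.8549
  (136 − 66.5703)²/66.5703 = 72.4119
  (56 − 125.4297)²/125.4297 = 38.4318
  (29 − 85.2932)²/85.2932 = 37.1533
  (217 − 160.7068)²/160.7068 = 19.7187
χ² = 1.6107 + 0.8549 + 72.4119 + 38.4318 + 37.1533 + 19.7187 = 170.181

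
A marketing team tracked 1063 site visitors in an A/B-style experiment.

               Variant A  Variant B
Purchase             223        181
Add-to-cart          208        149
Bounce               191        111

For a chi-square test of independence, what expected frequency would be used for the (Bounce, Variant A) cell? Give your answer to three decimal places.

176.711

Row total (Bounce) = 302; column total (Variant A) = 622; grand total N = 1063.
Expected count = (row total × column total) / N = 302 × 622 / 1063 = 176.711.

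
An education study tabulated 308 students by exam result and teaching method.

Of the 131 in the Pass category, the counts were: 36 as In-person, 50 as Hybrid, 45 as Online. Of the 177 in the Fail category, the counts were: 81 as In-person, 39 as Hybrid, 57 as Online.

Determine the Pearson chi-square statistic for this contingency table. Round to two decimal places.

Row totals: 131, 177. Column totals: 117, 89, 102. Grand total N = 308.
Expected counts (row total × column total / N):
  Pass, In-person: 131×117/308 = 49.763
  Pass, Hybrid: 131×89/308 = 37.854
  Pass, Online: 131×102/308 = 43.383
  Fail, In-person: 177×117/308 = 67.237
  Fail, Hybrid: 177×89/308 = 51.146
  Fail, Online: 177×102/308 = 58.617
Contributions (O − E)²/E:
  (36 − 49.763)²/49.763 = 3.8064
  (50 − 37.854)²/37.854 = 3.8972
  (45 − 43.383)²/43.383 = 0.0603
  (81 − 67.237)²/67.237 = 2.8172
  (39 − 51.146)²/51.146 = 2.8844
  (57 − 58.617)²/58.617 = 0.0446
χ² = 3.8064 + 3.8972 + 0.0603 + 2.8172 + 2.8844 + 0.0446 = 13.51

13.51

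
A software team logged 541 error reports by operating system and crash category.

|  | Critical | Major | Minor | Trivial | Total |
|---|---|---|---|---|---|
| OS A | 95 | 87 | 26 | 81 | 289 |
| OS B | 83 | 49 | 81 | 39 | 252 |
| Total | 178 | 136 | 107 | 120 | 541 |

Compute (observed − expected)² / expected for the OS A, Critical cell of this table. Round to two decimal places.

0.00

Row total (OS A) = 289; column total (Critical) = 178; N = 541.
Expected count E = 289 × 178 / 541 = 95.087.
Contribution = (O − E)²/E = (95 − 95.087)² / 95.087 = 0.00.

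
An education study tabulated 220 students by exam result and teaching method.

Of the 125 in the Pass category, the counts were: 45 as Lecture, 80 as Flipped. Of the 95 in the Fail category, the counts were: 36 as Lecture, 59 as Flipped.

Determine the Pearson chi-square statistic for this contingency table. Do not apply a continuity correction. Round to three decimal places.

0.083

Row totals: 125, 95. Column totals: 81, 139. Grand total N = 220.
Expected counts (row total × column total / N):
  Pass, Lecture: 125×81/220 = 46.0227
  Pass, Flipped: 125×139/220 = 78.9773
  Fail, Lecture: 95×81/220 = 34.9773
  Fail, Flipped: 95×139/220 = 60.0227
Contributions (O − E)²/E:
  (45 − 46.0227)²/46.0227 = 0.0227
  (80 − 78.9773)²/78.9773 = 0.0132
  (36 − 34.9773)²/34.9773 = 0.0299
  (59 − 60.0227)²/60.0227 = 0.0174
χ² = 0.0227 + 0.0132 + 0.0299 + 0.0174 = 0.083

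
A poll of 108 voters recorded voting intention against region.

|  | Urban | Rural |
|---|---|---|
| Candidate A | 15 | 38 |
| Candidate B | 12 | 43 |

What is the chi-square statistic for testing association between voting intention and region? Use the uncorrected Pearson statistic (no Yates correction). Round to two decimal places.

Row totals: 53, 55. Column totals: 27, 81. Grand total N = 108.
Expected counts (row total × column total / N):
  Candidate A, Urban: 53×27/108 = 13.250
  Candidate A, Rural: 53×81/108 = 39.750
  Candidate B, Urban: 55×27/108 = 13.750
  Candidate B, Rural: 55×81/108 = 41.250
Contributions (O − E)²/E:
  (15 − 13.250)²/13.250 = 0.2311
  (38 − 39.750)²/39.750 = 0.0770
  (12 − 13.750)²/13.750 = 0.2227
  (43 − 41.250)²/41.250 = 0.0742
χ² = 0.2311 + 0.0770 + 0.2227 + 0.0742 = 0.61

0.61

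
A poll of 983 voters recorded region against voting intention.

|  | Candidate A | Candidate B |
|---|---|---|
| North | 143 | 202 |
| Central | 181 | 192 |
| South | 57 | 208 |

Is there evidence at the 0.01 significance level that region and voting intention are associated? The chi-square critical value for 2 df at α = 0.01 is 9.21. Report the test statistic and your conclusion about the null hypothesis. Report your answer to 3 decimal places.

Row totals: 345, 373, 265. Column totals: 381, 602. Grand total N = 983.
Expected counts (row total × column total / N):
  North, Candidate A: 345×381/983 = 133.7182
  North, Candidate B: 345×602/983 = 211.2818
  Central, Candidate A: 373×381/983 = 144.5707
  Central, Candidate B: 373×602/983 = 228.4293
  South, Candidate A: 265×381/983 = 102.7111
  South, Candidate B: 265×602/983 = 162.2889
Contributions (O − E)²/E:
  (143 − 133.7182)²/133.7182 = 0.6443
  (202 − 211.2818)²/211.2818 = 0.4078
  (181 − 144.5707)²/144.5707 = 9.1795
  (192 − 228.4293)²/228.4293 = 5.8096
  (57 − 102.7111)²/102.7111 = 20.3435
  (208 − 162.2889)²/162.2889 = 12.8752
χ² = 0.6443 + 0.4078 + 9.1795 + 5.8096 + 20.3435 + 12.8752 = 49.260
df = (3−1)(2−1) = 2. Since 49.260 > 9.21, reject the null hypothesis of independence at α = 0.01.

49.260; reject H₀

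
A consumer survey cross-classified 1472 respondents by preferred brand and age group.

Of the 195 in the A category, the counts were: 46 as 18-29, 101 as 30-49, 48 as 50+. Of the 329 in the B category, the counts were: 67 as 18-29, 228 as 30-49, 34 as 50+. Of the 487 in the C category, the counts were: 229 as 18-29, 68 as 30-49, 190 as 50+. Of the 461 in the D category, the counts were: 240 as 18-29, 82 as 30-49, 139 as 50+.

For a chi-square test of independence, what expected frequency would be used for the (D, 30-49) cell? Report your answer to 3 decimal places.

150.013

Row total (D) = 461; column total (30-49) = 479; grand total N = 1472.
Expected count = (row total × column total) / N = 461 × 479 / 1472 = 150.013.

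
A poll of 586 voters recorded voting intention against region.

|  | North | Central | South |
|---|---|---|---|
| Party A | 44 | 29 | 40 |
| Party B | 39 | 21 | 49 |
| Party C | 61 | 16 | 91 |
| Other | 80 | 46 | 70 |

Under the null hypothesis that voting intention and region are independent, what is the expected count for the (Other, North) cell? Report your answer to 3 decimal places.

74.922

Row total (Other) = 196; column total (North) = 224; grand total N = 586.
Expected count = (row total × column total) / N = 196 × 224 / 586 = 74.922.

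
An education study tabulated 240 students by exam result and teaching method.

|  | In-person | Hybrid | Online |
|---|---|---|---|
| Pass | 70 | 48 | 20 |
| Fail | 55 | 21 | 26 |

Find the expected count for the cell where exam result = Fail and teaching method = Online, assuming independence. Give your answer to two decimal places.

19.55

Row total (Fail) = 102; column total (Online) = 46; grand total N = 240.
Expected count = (row total × column total) / N = 102 × 46 / 240 = 19.55.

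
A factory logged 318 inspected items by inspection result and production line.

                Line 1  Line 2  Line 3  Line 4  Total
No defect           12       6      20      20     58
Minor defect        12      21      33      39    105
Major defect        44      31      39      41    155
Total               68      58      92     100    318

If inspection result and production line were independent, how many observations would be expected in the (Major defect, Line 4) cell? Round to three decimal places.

48.742

Row total (Major defect) = 155; column total (Line 4) = 100; grand total N = 318.
Expected count = (row total × column total) / N = 155 × 100 / 318 = 48.742.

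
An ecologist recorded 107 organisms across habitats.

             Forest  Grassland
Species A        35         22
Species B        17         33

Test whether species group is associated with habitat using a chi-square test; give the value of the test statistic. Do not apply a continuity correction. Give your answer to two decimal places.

Row totals: 57, 50. Column totals: 52, 55. Grand total N = 107.
Expected counts (row total × column total / N):
  Species A, Forest: 57×52/107 = 27.701
  Species A, Grassland: 57×55/107 = 29.299
  Species B, Forest: 50×52/107 = 24.299
  Species B, Grassland: 50×55/107 = 25.701
Contributions (O − E)²/E:
  (35 − 27.701)²/27.701 = 1.9232
  (22 − 29.299)²/29.299 = 1.8183
  (17 − 24.299)²/24.299 = 2.1925
  (33 − 25.701)²/25.701 = 2.0729
χ² = 1.9232 + 1.8183 + 2.1925 + 2.0729 = 8.01

8.01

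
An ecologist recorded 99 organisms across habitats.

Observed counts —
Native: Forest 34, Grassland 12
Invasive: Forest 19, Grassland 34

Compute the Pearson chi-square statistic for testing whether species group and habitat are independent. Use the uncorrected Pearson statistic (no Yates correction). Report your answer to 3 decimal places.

14.344

Row totals: 46, 53. Column totals: 53, 46. Grand total N = 99.
Expected counts (row total × column total / N):
  Native, Forest: 46×53/99 = 24.6263
  Native, Grassland: 46×46/99 = 21.3737
  Invasive, Forest: 53×53/99 = 28.3737
  Invasive, Grassland: 53×46/99 = 24.6263
Contributions (O − E)²/E:
  (34 − 24.6263)²/24.6263 = 3.5680
  (12 − 21.3737)²/21.3737 = 4.1110
  (19 − 28.3737)²/28.3737 = 3.0967
  (34 − 24.6263)²/24.6263 = 3.5680
χ² = 3.5680 + 4.1110 + 3.0967 + 3.5680 = 14.344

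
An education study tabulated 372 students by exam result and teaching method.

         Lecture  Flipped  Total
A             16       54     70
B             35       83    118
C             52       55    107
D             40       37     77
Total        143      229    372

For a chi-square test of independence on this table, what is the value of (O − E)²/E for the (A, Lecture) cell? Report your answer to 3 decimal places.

4.422

Row total (A) = 70; column total (Lecture) = 143; N = 372.
Expected count E = 70 × 143 / 372 = 26.9086.
Contribution = (O − E)²/E = (16 − 26.9086)² / 26.9086 = 4.422.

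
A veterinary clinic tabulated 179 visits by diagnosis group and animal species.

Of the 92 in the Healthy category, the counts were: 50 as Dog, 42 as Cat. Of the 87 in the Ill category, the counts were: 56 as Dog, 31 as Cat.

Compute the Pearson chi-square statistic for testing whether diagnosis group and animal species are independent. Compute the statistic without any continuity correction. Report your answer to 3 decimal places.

1.859

Row totals: 92, 87. Column totals: 106, 73. Grand total N = 179.
Expected counts (row total × column total / N):
  Healthy, Dog: 92×106/179 = 54.4804
  Healthy, Cat: 92×73/179 = 37.5196
  Ill, Dog: 87×106/179 = 51.5196
  Ill, Cat: 87×73/179 = 35.4804
Contributions (O − E)²/E:
  (50 − 54.4804)²/54.4804 = 0.3685
  (42 − 37.5196)²/37.5196 = 0.5350
  (56 − 51.5196)²/51.5196 = 0.3896
  (31 − 35.4804)²/35.4804 = 0.5658
χ² = 0.3685 + 0.5350 + 0.3896 + 0.5658 = 1.859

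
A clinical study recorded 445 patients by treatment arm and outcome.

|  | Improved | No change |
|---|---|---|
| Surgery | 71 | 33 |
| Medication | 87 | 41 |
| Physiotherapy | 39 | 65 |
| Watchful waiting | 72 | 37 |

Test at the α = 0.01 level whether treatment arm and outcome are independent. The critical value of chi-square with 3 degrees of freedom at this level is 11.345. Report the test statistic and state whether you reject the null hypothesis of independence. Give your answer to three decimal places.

Row totals: 104, 128, 104, 109. Column totals: 269, 176. Grand total N = 445.
Expected counts (row total × column total / N):
  Surgery, Improved: 104×269/445 = 62.8674
  Surgery, No change: 104×176/445 = 41.1326
  Medication, Improved: 128×269/445 = 77.3753
  Medication, No change: 128×176/445 = 50.6247
  Physiotherapy, Improved: 104×269/445 = 62.8674
  Physiotherapy, No change: 104×176/445 = 41.1326
  Watchful waiting, Improved: 109×269/445 = 65.8899
  Watchful waiting, No change: 109×176/445 = 43.1101
Contributions (O − E)²/E:
  (71 − 62.8674)²/62.8674 = 1.0520
  (33 − 41.1326)²/41.1326 = 1.6080
  (87 − 77.3753)²/77.3753 = 1.1972
  (41 − 50.6247)²/50.6247 = 1.8298
  (39 − 62.8674)²/62.8674 = 9.0612
  (65 − 41.1326)²/41.1326 = 13.8492
  (72 − 65.8899)²/65.8899 = 0.5666
  (37 − 43.1101)²/43.1101 = 0.8660
χ² = 1.0520 + 1.6080 + 1.1972 + 1.8298 + 9.0612 + 13.8492 + 0.5666 + 0.8660 = 30.030
df = (4−1)(2−1) = 3. Since 30.030 > 11.345, reject the null hypothesis of independence at α = 0.01.

30.030; reject H₀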